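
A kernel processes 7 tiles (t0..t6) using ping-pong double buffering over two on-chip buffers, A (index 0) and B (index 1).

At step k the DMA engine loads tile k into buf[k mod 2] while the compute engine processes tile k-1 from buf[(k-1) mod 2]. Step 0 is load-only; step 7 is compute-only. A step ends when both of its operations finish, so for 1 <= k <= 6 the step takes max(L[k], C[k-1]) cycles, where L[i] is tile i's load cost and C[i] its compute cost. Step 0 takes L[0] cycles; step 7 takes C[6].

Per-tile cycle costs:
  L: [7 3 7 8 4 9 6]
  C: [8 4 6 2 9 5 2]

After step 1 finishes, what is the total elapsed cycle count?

end_cycle[1] = 15

  0. 7=7c; end=7; A:t0 B:-
  1. max(3,8)=8c; end=15; A:t0 B:t1
  2. max(7,4)=7c; end=22; A:t2 B:t1
  3. max(8,6)=8c; end=30; A:t2 B:t3
  4. max(4,2)=4c; end=34; A:t4 B:t3
  5. max(9,9)=9c; end=43; A:t4 B:t5
  6. max(6,5)=6c; end=49; A:t6 B:t5
  7. 2=2c; end=51; A:t6 B:t5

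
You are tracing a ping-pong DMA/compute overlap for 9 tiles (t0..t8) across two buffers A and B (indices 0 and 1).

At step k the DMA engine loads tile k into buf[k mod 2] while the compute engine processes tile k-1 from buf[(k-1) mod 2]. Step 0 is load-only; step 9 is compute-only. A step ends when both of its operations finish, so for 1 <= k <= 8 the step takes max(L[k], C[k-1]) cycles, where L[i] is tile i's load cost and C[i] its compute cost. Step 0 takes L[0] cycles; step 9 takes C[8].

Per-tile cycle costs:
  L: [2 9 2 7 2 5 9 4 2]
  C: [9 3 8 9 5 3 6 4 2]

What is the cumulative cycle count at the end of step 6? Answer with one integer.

end_cycle[6] = 45

k=0 load=t0/2c comp=- wait=2 total=2
k=1 load=t1/9c comp=t0/9c wait=9 total=11
k=2 load=t2/2c comp=t1/3c wait=3 total=14
k=3 load=t3/7c comp=t2/8c wait=8 total=22
k=4 load=t4/2c comp=t3/9c wait=9 total=31
k=5 load=t5/5c comp=t4/5c wait=5 total=36
k=6 load=t6/9c comp=t5/3c wait=9 total=45
k=7 load=t7/4c comp=t6/6c wait=6 total=51
k=8 load=t8/2c comp=t7/4c wait=4 total=55
k=9 load=- comp=t8/2c wait=2 total=57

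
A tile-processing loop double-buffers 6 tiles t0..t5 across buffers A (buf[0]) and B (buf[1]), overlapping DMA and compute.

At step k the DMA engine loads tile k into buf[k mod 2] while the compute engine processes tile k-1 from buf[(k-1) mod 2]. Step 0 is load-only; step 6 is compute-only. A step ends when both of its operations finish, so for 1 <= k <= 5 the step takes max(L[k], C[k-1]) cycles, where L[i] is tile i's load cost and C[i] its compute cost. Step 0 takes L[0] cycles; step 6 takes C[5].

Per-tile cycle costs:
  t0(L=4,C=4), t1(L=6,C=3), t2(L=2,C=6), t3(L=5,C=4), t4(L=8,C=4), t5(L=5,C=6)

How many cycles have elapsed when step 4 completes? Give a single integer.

end_cycle[4] = 27

k=0 load=t0/4c comp=- wait=4 total=4
k=1 load=t1/6c comp=t0/4c wait=6 total=10
k=2 load=t2/2c comp=t1/3c wait=3 total=13
k=3 load=t3/5c comp=t2/6c wait=6 total=19
k=4 load=t4/8c comp=t3/4c wait=8 total=27
k=5 load=t5/5c comp=t4/4c wait=5 total=32
k=6 load=- comp=t5/6c wait=6 total=38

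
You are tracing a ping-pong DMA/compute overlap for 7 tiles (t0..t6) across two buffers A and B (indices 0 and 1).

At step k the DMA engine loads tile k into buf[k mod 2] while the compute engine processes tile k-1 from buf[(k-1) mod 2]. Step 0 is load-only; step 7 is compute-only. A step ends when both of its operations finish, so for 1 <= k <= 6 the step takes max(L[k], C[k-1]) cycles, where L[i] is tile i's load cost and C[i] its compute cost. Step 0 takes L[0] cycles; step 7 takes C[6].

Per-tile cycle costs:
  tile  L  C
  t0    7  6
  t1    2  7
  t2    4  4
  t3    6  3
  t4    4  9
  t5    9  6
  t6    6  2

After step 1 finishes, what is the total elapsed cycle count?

k=0 load=t0/7c comp=- wait=7 total=7
k=1 load=t1/2c comp=t0/6c wait=6 total=13
k=2 load=t2/4c comp=t1/7c wait=7 total=20
k=3 load=t3/6c comp=t2/4c wait=6 total=26
k=4 load=t4/4c comp=t3/3c wait=4 total=30
k=5 load=t5/9c comp=t4/9c wait=9 total=39
k=6 load=t6/6c comp=t5/6c wait=6 total=45
k=7 load=- comp=t6/2c wait=2 total=47

end_cycle[1] = 13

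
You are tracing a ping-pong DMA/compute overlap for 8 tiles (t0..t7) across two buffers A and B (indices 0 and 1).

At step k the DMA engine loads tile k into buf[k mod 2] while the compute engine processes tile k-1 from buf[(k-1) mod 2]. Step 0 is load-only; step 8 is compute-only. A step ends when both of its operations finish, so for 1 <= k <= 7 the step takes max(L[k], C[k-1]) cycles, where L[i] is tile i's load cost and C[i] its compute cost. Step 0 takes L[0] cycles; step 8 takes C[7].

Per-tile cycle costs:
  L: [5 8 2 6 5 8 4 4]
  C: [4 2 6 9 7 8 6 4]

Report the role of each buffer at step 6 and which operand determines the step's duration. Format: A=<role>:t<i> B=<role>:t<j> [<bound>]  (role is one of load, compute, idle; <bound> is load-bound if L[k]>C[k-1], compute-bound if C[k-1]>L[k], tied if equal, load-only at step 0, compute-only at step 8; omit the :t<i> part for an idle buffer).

step 6: A=load:t6 B=compute:t5 [compute-bound]

step 0: L[0]=5 → dur=5, Σ=5 | A=load:t0 B=idle [load-only]
step 1: L[1]=8 C[0]=4 → dur=8, Σ=13 | A=compute:t0 B=load:t1 [load-bound]
step 2: L[2]=2 C[1]=2 → dur=2, Σ=15 | A=load:t2 B=compute:t1 [tied]
step 3: L[3]=6 C[2]=6 → dur=6, Σ=21 | A=compute:t2 B=load:t3 [tied]
step 4: L[4]=5 C[3]=9 → dur=9, Σ=30 | A=load:t4 B=compute:t3 [compute-bound]
step 5: L[5]=8 C[4]=7 → dur=8, Σ=38 | A=compute:t4 B=load:t5 [load-bound]
step 6: L[6]=4 C[5]=8 → dur=8, Σ=46 | A=load:t6 B=compute:t5 [compute-bound]
step 7: L[7]=4 C[6]=6 → dur=6, Σ=52 | A=compute:t6 B=load:t7 [compute-bound]
step 8: C[7]=4 → dur=4, Σ=56 | A=idle B=compute:t7 [compute-only]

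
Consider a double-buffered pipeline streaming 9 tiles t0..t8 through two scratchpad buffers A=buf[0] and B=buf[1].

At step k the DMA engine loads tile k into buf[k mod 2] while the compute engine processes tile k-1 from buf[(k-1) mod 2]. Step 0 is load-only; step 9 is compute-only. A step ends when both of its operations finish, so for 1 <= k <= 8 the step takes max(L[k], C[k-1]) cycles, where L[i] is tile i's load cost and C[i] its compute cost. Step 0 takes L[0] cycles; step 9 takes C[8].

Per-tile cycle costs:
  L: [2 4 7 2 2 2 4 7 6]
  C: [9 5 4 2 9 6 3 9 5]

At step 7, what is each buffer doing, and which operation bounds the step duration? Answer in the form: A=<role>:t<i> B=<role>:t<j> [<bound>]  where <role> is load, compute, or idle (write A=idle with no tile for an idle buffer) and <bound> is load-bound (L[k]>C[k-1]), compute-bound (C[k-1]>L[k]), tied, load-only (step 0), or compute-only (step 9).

[0] DMA t0→A (2c) ∥ CU idle ⇒ 2c, clock 2
[1] DMA t1→B (4c) ∥ CU A:t0 (9c) ⇒ 9c, clock 11
[2] DMA t2→A (7c) ∥ CU B:t1 (5c) ⇒ 7c, clock 18
[3] DMA t3→B (2c) ∥ CU A:t2 (4c) ⇒ 4c, clock 22
[4] DMA t4→A (2c) ∥ CU B:t3 (2c) ⇒ 2c, clock 24
[5] DMA t5→B (2c) ∥ CU A:t4 (9c) ⇒ 9c, clock 33
[6] DMA t6→A (4c) ∥ CU B:t5 (6c) ⇒ 6c, clock 39
[7] DMA t7→B (7c) ∥ CU A:t6 (3c) ⇒ 7c, clock 46
[8] DMA t8→A (6c) ∥ CU B:t7 (9c) ⇒ 9c, clock 55
[9] DMA idle ∥ CU A:t8 (5c) ⇒ 5c, clock 60

step 7: A=compute:t6 B=load:t7 [load-bound]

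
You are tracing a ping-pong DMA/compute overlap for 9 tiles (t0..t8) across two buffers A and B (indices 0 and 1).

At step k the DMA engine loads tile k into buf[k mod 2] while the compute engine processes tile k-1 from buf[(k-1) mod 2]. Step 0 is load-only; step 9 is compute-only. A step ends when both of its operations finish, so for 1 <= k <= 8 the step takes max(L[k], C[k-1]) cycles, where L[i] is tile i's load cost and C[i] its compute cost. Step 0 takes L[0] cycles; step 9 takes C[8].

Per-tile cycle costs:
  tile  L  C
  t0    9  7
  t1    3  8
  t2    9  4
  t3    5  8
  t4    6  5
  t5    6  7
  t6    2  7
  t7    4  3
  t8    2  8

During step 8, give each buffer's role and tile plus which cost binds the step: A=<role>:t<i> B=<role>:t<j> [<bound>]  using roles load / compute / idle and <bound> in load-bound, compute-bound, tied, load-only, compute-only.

step 8: A=load:t8 B=compute:t7 [compute-bound]

[0] DMA t0→A (9c) ∥ CU idle ⇒ 9c, clock 9
[1] DMA t1→B (3c) ∥ CU A:t0 (7c) ⇒ 7c, clock 16
[2] DMA t2→A (9c) ∥ CU B:t1 (8c) ⇒ 9c, clock 25
[3] DMA t3→B (5c) ∥ CU A:t2 (4c) ⇒ 5c, clock 30
[4] DMA t4→A (6c) ∥ CU B:t3 (8c) ⇒ 8c, clock 38
[5] DMA t5→B (6c) ∥ CU A:t4 (5c) ⇒ 6c, clock 44
[6] DMA t6→A (2c) ∥ CU B:t5 (7c) ⇒ 7c, clock 51
[7] DMA t7→B (4c) ∥ CU A:t6 (7c) ⇒ 7c, clock 58
[8] DMA t8→A (2c) ∥ CU B:t7 (3c) ⇒ 3c, clock 61
[9] DMA idle ∥ CU A:t8 (8c) ⇒ 8c, clock 69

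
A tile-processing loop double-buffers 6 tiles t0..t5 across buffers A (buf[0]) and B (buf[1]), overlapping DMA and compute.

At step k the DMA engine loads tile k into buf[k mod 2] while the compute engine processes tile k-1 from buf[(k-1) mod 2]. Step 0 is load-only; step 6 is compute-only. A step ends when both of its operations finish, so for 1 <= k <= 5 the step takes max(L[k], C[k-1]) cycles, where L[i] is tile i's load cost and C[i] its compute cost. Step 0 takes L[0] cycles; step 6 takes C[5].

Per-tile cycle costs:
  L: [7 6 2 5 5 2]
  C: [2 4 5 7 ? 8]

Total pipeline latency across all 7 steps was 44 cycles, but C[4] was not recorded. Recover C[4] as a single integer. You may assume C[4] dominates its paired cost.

C[4] = 7

step 0: dur = L[0]=7 = 7
step 1: dur = max(L[1]=6, C[0]=2) = 6
step 2: dur = max(L[2]=2, C[1]=4) = 4
step 3: dur = max(L[3]=5, C[2]=5) = 5
step 4: dur = max(L[4]=5, C[3]=7) = 7
step 5: dur = max(L[5]=2, C[4]=?) = C[4]  (unknown; binding)
step 6: dur = C[5]=8 = 8
sum of known step durations = 37
dur[5] = total - known = 44 - 37 = 7
C[4] is the binding max in step 5, so C[4] = dur[5] = 7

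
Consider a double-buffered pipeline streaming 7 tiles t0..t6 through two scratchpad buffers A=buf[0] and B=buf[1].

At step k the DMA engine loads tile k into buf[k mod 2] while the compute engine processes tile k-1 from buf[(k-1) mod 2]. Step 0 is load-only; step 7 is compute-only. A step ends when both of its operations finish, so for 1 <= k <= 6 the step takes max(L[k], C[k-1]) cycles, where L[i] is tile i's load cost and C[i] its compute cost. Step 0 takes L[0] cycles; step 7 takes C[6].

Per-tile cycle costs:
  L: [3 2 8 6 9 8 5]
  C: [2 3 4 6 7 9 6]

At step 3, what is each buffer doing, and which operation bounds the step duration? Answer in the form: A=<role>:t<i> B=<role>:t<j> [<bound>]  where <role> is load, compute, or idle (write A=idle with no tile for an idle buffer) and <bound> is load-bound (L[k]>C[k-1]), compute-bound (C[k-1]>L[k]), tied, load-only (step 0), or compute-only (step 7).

[0] DMA t0→A (3c) ∥ CU idle ⇒ 3c, clock 3
[1] DMA t1→B (2c) ∥ CU A:t0 (2c) ⇒ 2c, clock 5
[2] DMA t2→A (8c) ∥ CU B:t1 (3c) ⇒ 8c, clock 13
[3] DMA t3→B (6c) ∥ CU A:t2 (4c) ⇒ 6c, clock 19
[4] DMA t4→A (9c) ∥ CU B:t3 (6c) ⇒ 9c, clock 28
[5] DMA t5→B (8c) ∥ CU A:t4 (7c) ⇒ 8c, clock 36
[6] DMA t6→A (5c) ∥ CU B:t5 (9c) ⇒ 9c, clock 45
[7] DMA idle ∥ CU A:t6 (6c) ⇒ 6c, clock 51

step 3: A=compute:t2 B=load:t3 [load-bound]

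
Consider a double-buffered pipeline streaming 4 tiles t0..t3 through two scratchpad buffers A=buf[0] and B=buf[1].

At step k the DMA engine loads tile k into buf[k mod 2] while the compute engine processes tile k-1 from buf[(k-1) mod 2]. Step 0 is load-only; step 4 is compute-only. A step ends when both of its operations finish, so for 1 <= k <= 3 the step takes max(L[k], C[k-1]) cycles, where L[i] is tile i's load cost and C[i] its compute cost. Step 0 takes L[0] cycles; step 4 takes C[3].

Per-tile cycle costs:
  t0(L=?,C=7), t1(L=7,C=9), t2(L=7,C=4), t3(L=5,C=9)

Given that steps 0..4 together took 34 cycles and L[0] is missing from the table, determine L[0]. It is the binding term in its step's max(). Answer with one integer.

step 0: dur = L[0]=? = L[0]  (unknown; binding)
step 1: dur = max(L[1]=7, C[0]=7) = 7
step 2: dur = max(L[2]=7, C[1]=9) = 9
step 3: dur = max(L[3]=5, C[2]=4) = 5
step 4: dur = C[3]=9 = 9
sum of known step durations = 30
dur[0] = total - known = 34 - 30 = 4
L[0] is the binding max in step 0, so L[0] = dur[0] = 4

L[0] = 4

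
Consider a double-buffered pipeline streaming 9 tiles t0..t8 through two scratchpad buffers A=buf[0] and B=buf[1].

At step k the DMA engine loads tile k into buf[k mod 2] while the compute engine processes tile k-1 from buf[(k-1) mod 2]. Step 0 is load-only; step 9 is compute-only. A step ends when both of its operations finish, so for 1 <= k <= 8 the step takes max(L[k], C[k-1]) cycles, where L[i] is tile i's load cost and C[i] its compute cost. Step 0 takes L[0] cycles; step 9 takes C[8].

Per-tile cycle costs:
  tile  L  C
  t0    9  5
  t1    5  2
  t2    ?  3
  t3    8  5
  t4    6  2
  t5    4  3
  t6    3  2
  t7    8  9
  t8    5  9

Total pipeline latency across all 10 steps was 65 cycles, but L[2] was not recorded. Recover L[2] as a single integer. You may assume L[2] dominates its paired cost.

step 0 → dur = L[0]=9 = 9
step 1 → dur = max(L[1]=5, C[0]=5) = 5
step 2 → dur = max(L[2]=?, C[1]=2) = L[2]  (unknown; binding)
step 3 → dur = max(L[3]=8, C[2]=3) = 8
step 4 → dur = max(L[4]=6, C[3]=5) = 6
step 5 → dur = max(L[5]=4, C[4]=2) = 4
step 6 → dur = max(L[6]=3, C[5]=3) = 3
step 7 → dur = max(L[7]=8, C[6]=2) = 8
step 8 → dur = max(L[8]=5, C[7]=9) = 9
step 9 → dur = C[8]=9 = 9
sum of known step durations = 61
dur[2] = total - known = 65 - 61 = 4
L[2] is the binding max in step 2, so L[2] = dur[2] = 4

L[2] = 4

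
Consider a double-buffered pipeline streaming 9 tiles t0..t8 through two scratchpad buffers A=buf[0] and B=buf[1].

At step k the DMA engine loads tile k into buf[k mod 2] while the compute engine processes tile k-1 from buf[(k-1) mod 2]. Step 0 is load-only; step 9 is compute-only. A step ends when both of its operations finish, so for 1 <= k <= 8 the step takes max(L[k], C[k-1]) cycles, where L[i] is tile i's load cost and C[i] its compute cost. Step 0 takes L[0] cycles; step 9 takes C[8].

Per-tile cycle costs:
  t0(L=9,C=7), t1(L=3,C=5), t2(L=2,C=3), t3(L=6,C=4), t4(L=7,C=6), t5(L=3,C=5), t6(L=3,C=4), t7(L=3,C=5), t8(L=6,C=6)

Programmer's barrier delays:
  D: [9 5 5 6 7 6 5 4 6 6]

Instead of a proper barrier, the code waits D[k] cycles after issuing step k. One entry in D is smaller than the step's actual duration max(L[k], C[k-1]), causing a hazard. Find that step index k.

[0] required=L[0]=9=9 vs D=9 ok
[1] required=max(L[1]=3,C[0]=7)=7 vs D=5 SHORT
[2] required=max(L[2]=2,C[1]=5)=5 vs D=5 ok
[3] required=max(L[3]=6,C[2]=3)=6 vs D=6 ok
[4] required=max(L[4]=7,C[3]=4)=7 vs D=7 ok
[5] required=max(L[5]=3,C[4]=6)=6 vs D=6 ok
[6] required=max(L[6]=3,C[5]=5)=5 vs D=5 ok
[7] required=max(L[7]=3,C[6]=4)=4 vs D=4 ok
[8] required=max(L[8]=6,C[7]=5)=6 vs D=6 ok
[9] required=C[8]=6=6 vs D=6 ok

hazard at step 1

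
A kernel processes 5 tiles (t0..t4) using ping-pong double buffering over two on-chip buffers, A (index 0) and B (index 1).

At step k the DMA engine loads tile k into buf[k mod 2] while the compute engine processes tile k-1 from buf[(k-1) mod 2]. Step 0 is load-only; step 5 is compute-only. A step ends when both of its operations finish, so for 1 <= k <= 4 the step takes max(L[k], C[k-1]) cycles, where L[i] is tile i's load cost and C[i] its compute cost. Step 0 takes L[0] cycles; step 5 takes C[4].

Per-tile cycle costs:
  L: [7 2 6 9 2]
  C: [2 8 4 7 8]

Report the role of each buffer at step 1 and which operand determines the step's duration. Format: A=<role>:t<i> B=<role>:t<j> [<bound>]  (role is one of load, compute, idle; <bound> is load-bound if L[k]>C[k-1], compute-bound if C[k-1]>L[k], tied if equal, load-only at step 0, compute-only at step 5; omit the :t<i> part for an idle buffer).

step 1: A=compute:t0 B=load:t1 [tied]

  0. 7=7c; end=7; A:t0 B:-
  1. max(2,2)=2c; end=9; A:t0 B:t1
  2. max(6,8)=8c; end=17; A:t2 B:t1
  3. max(9,4)=9c; end=26; A:t2 B:t3
  4. max(2,7)=7c; end=33; A:t4 B:t3
  5. 8=8c; end=41; A:t4 B:t3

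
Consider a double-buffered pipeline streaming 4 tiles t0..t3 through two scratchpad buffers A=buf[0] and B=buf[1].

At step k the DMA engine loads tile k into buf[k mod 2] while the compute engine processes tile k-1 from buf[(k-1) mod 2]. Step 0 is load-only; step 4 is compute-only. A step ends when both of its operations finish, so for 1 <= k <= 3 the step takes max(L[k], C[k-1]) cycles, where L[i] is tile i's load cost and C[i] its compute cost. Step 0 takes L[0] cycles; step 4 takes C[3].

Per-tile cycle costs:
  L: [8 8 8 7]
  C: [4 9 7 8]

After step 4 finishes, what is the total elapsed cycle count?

end_cycle[4] = 40

k=0 load=t0/8c comp=- wait=8 total=8
k=1 load=t1/8c comp=t0/4c wait=8 total=16
k=2 load=t2/8c comp=t1/9c wait=9 total=25
k=3 load=t3/7c comp=t2/7c wait=7 total=32
k=4 load=- comp=t3/8c wait=8 total=40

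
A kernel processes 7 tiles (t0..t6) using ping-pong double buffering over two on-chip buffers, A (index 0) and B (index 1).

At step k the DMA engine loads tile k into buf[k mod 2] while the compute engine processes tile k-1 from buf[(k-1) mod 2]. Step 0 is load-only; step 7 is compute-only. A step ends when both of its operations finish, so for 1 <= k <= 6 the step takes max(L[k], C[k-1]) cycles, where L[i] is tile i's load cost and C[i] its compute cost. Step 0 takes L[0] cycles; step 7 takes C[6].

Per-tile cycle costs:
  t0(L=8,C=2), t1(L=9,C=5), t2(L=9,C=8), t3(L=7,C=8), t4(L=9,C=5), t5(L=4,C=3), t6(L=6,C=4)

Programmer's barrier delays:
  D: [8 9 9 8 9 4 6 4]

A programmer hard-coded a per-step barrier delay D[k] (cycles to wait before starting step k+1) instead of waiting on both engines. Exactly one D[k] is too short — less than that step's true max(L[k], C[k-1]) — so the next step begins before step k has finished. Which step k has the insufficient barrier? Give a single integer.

hazard at step 5

step 0: need L[0]=8 = 8; D[0]=8 ok
step 1: need max(L[1]=9,C[0]=2) = 9; D[1]=9 ok
step 2: need max(L[2]=9,C[1]=5) = 9; D[2]=9 ok
step 3: need max(L[3]=7,C[2]=8) = 8; D[3]=8 ok
step 4: need max(L[4]=9,C[3]=8) = 9; D[4]=9 ok
step 5: need max(L[5]=4,C[4]=5) = 5; D[5]=4 SHORT
step 6: need max(L[6]=6,C[5]=3) = 6; D[6]=6 ok
step 7: need C[6]=4 = 4; D[7]=4 ok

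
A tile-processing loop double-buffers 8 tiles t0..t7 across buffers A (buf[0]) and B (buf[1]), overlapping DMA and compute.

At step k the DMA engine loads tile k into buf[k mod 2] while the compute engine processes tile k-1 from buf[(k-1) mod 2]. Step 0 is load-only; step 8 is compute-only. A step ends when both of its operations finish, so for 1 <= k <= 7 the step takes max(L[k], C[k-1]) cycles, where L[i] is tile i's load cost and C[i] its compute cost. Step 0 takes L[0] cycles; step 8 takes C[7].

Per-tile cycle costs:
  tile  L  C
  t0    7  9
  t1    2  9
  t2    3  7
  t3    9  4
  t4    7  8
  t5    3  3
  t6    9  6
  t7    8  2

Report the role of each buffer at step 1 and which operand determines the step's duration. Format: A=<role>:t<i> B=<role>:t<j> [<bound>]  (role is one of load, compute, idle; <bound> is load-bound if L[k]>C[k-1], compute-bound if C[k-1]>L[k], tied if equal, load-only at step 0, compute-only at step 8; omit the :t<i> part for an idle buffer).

  0. 7=7c; end=7; A:t0 B:-
  1. max(2,9)=9c; end=16; A:t0 B:t1
  2. max(3,9)=9c; end=25; A:t2 B:t1
  3. max(9,7)=9c; end=34; A:t2 B:t3
  4. max(7,4)=7c; end=41; A:t4 B:t3
  5. max(3,8)=8c; end=49; A:t4 B:t5
  6. max(9,3)=9c; end=58; A:t6 B:t5
  7. max(8,6)=8c; end=66; A:t6 B:t7
  8. 2=2c; end=68; A:t6 B:t7

step 1: A=compute:t0 B=load:t1 [compute-bound]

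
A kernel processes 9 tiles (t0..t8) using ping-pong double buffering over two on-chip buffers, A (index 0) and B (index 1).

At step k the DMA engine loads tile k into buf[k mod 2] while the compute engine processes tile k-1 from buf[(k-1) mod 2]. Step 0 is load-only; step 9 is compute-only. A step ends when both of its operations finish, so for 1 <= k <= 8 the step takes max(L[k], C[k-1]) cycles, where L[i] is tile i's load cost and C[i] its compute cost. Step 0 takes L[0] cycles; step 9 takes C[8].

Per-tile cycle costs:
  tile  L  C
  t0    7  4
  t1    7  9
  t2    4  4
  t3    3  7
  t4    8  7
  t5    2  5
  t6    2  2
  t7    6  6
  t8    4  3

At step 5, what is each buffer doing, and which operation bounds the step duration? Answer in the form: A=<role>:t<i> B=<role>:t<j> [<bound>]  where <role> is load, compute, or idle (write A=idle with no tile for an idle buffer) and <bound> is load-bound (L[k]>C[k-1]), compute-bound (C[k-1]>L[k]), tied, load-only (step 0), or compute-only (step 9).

step 0: L[0]=7 → dur=7, Σ=7 | A=load:t0 B=idle [load-only]
step 1: L[1]=7 C[0]=4 → dur=7, Σ=14 | A=compute:t0 B=load:t1 [load-bound]
step 2: L[2]=4 C[1]=9 → dur=9, Σ=23 | A=load:t2 B=compute:t1 [compute-bound]
step 3: L[3]=3 C[2]=4 → dur=4, Σ=27 | A=compute:t2 B=load:t3 [compute-bound]
step 4: L[4]=8 C[3]=7 → dur=8, Σ=35 | A=load:t4 B=compute:t3 [load-bound]
step 5: L[5]=2 C[4]=7 → dur=7, Σ=42 | A=compute:t4 B=load:t5 [compute-bound]
step 6: L[6]=2 C[5]=5 → dur=5, Σ=47 | A=load:t6 B=compute:t5 [compute-bound]
step 7: L[7]=6 C[6]=2 → dur=6, Σ=53 | A=compute:t6 B=load:t7 [load-bound]
step 8: L[8]=4 C[7]=6 → dur=6, Σ=59 | A=load:t8 B=compute:t7 [compute-bound]
step 9: C[8]=3 → dur=3, Σ=62 | A=compute:t8 B=idle [compute-only]

step 5: A=compute:t4 B=load:t5 [compute-bound]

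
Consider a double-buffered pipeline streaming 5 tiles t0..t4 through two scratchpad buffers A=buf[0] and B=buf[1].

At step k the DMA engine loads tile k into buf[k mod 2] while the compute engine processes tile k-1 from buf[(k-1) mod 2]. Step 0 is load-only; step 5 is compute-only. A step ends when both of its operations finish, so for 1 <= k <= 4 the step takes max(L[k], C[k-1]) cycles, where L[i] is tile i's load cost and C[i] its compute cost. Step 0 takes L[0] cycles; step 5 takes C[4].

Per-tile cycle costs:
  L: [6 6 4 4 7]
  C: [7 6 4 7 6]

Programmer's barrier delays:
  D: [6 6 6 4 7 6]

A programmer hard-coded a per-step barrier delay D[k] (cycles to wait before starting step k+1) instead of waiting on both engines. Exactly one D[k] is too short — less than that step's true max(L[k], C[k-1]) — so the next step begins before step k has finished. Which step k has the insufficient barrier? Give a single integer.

[0] required=L[0]=6=6 vs D=6 ok
[1] required=max(L[1]=6,C[0]=7)=7 vs D=6 SHORT
[2] required=max(L[2]=4,C[1]=6)=6 vs D=6 ok
[3] required=max(L[3]=4,C[2]=4)=4 vs D=4 ok
[4] required=max(L[4]=7,C[3]=7)=7 vs D=7 ok
[5] required=C[4]=6=6 vs D=6 ok

hazard at step 1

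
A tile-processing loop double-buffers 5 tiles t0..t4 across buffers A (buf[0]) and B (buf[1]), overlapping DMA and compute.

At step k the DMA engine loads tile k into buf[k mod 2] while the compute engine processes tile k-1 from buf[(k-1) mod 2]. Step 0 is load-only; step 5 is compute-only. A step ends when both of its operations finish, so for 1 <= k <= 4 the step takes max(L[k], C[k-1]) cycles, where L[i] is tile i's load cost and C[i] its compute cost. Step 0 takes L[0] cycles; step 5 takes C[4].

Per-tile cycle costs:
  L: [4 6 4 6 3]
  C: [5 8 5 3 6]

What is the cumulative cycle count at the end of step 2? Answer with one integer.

k=0 load=t0/4c comp=- wait=4 total=4
k=1 load=t1/6c comp=t0/5c wait=6 total=10
k=2 load=t2/4c comp=t1/8c wait=8 total=18
k=3 load=t3/6c comp=t2/5c wait=6 total=24
k=4 load=t4/3c comp=t3/3c wait=3 total=27
k=5 load=- comp=t4/6c wait=6 total=33

end_cycle[2] = 18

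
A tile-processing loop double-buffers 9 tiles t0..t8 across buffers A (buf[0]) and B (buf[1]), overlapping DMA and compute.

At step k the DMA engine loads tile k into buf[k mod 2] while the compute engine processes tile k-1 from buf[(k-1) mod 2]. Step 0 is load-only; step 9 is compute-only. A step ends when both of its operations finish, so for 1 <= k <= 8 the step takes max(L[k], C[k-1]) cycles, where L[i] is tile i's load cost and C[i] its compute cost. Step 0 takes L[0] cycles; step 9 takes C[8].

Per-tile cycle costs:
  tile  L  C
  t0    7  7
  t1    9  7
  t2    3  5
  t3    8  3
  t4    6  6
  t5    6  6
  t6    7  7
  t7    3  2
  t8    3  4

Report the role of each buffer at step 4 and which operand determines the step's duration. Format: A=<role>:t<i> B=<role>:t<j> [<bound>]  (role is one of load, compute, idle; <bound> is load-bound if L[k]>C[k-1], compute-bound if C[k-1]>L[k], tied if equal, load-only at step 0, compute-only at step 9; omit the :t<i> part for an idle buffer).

  0. 7=7c; end=7; A:t0 B:-
  1. max(9,7)=9c; end=16; A:t0 B:t1
  2. max(3,7)=7c; end=23; A:t2 B:t1
  3. max(8,5)=8c; end=31; A:t2 B:t3
  4. max(6,3)=6c; end=37; A:t4 B:t3
  5. max(6,6)=6c; end=43; A:t4 B:t5
  6. max(7,6)=7c; end=50; A:t6 B:t5
  7. max(3,7)=7c; end=57; A:t6 B:t7
  8. max(3,2)=3c; end=60; A:t8 B:t7
  9. 4=4c; end=64; A:t8 B:t7

step 4: A=load:t4 B=compute:t3 [load-bound]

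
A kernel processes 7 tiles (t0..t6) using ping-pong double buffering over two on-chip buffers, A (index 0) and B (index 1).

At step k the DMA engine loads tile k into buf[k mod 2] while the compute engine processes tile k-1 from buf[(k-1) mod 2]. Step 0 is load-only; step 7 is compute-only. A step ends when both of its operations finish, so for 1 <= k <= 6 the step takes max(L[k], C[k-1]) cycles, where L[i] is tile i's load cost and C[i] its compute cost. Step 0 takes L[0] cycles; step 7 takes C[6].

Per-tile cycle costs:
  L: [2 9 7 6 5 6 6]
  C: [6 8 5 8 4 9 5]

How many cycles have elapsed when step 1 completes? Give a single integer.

step 0: L[0]=2 → dur=2, Σ=2 | A=load:t0 B=idle [load-only]
step 1: L[1]=9 C[0]=6 → dur=9, Σ=11 | A=compute:t0 B=load:t1 [load-bound]
step 2: L[2]=7 C[1]=8 → dur=8, Σ=19 | A=load:t2 B=compute:t1 [compute-bound]
step 3: L[3]=6 C[2]=5 → dur=6, Σ=25 | A=compute:t2 B=load:t3 [load-bound]
step 4: L[4]=5 C[3]=8 → dur=8, Σ=33 | A=load:t4 B=compute:t3 [compute-bound]
step 5: L[5]=6 C[4]=4 → dur=6, Σ=39 | A=compute:t4 B=load:t5 [load-bound]
step 6: L[6]=6 C[5]=9 → dur=9, Σ=48 | A=load:t6 B=compute:t5 [compute-bound]
step 7: C[6]=5 → dur=5, Σ=53 | A=compute:t6 B=idle [compute-only]

end_cycle[1] = 11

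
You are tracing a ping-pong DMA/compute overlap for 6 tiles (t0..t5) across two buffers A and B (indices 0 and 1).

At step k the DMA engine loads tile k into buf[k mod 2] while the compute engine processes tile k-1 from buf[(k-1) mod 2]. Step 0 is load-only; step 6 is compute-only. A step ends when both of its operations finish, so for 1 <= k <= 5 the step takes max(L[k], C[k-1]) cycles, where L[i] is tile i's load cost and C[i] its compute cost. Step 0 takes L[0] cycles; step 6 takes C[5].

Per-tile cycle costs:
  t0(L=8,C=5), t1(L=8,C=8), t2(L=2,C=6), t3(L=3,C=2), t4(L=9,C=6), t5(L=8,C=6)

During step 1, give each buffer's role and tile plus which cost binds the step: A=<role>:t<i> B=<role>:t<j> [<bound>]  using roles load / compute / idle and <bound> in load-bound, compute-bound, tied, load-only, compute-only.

  0. 8=8c; end=8; A:t0 B:-
  1. max(8,5)=8c; end=16; A:t0 B:t1
  2. max(2,8)=8c; end=24; A:t2 B:t1
  3. max(3,6)=6c; end=30; A:t2 B:t3
  4. max(9,2)=9c; end=39; A:t4 B:t3
  5. max(8,6)=8c; end=47; A:t4 B:t5
  6. 6=6c; end=53; A:t4 B:t5

step 1: A=compute:t0 B=load:t1 [load-bound]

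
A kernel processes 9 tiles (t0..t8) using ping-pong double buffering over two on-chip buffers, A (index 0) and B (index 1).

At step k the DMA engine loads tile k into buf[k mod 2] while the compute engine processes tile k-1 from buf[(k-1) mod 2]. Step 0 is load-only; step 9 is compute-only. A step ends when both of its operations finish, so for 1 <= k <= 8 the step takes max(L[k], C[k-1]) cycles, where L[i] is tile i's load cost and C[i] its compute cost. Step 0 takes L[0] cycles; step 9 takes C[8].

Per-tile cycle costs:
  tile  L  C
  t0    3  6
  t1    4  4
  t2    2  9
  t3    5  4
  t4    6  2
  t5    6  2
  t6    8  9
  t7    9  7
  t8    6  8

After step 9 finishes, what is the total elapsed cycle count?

k=0 load=t0/3c comp=- wait=3 total=3
k=1 load=t1/4c comp=t0/6c wait=6 total=9
k=2 load=t2/2c comp=t1/4c wait=4 total=13
k=3 load=t3/5c comp=t2/9c wait=9 total=22
k=4 load=t4/6c comp=t3/4c wait=6 total=28
k=5 load=t5/6c comp=t4/2c wait=6 total=34
k=6 load=t6/8c comp=t5/2c wait=8 total=42
k=7 load=t7/9c comp=t6/9c wait=9 total=51
k=8 load=t8/6c comp=t7/7c wait=7 total=58
k=9 load=- comp=t8/8c wait=8 total=66

end_cycle[9] = 66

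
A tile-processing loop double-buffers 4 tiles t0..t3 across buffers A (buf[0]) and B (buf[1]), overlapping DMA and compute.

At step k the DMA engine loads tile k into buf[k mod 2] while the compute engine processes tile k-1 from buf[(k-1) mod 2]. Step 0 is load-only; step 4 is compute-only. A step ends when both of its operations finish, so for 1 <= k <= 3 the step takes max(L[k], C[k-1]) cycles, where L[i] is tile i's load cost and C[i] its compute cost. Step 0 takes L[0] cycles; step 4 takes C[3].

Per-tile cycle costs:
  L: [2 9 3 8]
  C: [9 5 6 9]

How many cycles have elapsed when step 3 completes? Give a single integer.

end_cycle[3] = 24

[0] DMA t0→A (2c) ∥ CU idle ⇒ 2c, clock 2
[1] DMA t1→B (9c) ∥ CU A:t0 (9c) ⇒ 9c, clock 11
[2] DMA t2→A (3c) ∥ CU B:t1 (5c) ⇒ 5c, clock 16
[3] DMA t3→B (8c) ∥ CU A:t2 (6c) ⇒ 8c, clock 24
[4] DMA idle ∥ CU B:t3 (9c) ⇒ 9c, clock 33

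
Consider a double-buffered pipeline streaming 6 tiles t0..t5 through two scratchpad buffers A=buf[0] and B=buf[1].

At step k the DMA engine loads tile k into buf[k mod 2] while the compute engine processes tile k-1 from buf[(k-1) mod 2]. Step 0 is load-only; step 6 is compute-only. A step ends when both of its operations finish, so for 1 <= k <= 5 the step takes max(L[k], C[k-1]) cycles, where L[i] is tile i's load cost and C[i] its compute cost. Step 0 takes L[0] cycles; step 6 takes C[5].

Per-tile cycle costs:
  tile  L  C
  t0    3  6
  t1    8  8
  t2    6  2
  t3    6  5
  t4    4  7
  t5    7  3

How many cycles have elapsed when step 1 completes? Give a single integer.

end_cycle[1] = 11

step 0: L[0]=3 → dur=3, Σ=3 | A=load:t0 B=idle [load-only]
step 1: L[1]=8 C[0]=6 → dur=8, Σ=11 | A=compute:t0 B=load:t1 [load-bound]
step 2: L[2]=6 C[1]=8 → dur=8, Σ=19 | A=load:t2 B=compute:t1 [compute-bound]
step 3: L[3]=6 C[2]=2 → dur=6, Σ=25 | A=compute:t2 B=load:t3 [load-bound]
step 4: L[4]=4 C[3]=5 → dur=5, Σ=30 | A=load:t4 B=compute:t3 [compute-bound]
step 5: L[5]=7 C[4]=7 → dur=7, Σ=37 | A=compute:t4 B=load:t5 [tied]
step 6: C[5]=3 → dur=3, Σ=40 | A=idle B=compute:t5 [compute-only]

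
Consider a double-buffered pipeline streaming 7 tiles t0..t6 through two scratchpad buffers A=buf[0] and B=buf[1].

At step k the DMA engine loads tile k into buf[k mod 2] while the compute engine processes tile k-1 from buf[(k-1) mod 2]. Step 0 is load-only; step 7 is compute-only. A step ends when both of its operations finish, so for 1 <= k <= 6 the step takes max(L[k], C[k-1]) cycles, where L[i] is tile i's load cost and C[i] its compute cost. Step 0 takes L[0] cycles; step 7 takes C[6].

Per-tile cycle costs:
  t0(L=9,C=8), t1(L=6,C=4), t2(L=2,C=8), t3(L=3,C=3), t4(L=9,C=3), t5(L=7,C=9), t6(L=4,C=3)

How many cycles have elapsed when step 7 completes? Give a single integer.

end_cycle[7] = 57

[0] DMA t0→A (9c) ∥ CU idle ⇒ 9c, clock 9
[1] DMA t1→B (6c) ∥ CU A:t0 (8c) ⇒ 8c, clock 17
[2] DMA t2→A (2c) ∥ CU B:t1 (4c) ⇒ 4c, clock 21
[3] DMA t3→B (3c) ∥ CU A:t2 (8c) ⇒ 8c, clock 29
[4] DMA t4→A (9c) ∥ CU B:t3 (3c) ⇒ 9c, clock 38
[5] DMA t5→B (7c) ∥ CU A:t4 (3c) ⇒ 7c, clock 45
[6] DMA t6→A (4c) ∥ CU B:t5 (9c) ⇒ 9c, clock 54
[7] DMA idle ∥ CU A:t6 (3c) ⇒ 3c, clock 57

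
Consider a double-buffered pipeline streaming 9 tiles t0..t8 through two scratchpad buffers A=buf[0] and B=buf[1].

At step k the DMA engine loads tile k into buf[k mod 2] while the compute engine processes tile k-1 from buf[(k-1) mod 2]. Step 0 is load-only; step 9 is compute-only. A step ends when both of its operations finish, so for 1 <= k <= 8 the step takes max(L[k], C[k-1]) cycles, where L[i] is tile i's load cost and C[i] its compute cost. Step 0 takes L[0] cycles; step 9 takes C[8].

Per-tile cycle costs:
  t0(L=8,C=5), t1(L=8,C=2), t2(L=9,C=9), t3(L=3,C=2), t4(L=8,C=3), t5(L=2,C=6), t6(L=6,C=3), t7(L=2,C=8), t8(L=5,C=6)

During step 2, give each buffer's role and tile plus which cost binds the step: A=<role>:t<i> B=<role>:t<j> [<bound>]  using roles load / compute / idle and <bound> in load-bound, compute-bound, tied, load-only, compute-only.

step 2: A=load:t2 B=compute:t1 [load-bound]

[0] DMA t0→A (8c) ∥ CU idle ⇒ 8c, clock 8
[1] DMA t1→B (8c) ∥ CU A:t0 (5c) ⇒ 8c, clock 16
[2] DMA t2→A (9c) ∥ CU B:t1 (2c) ⇒ 9c, clock 25
[3] DMA t3→B (3c) ∥ CU A:t2 (9c) ⇒ 9c, clock 34
[4] DMA t4→A (8c) ∥ CU B:t3 (2c) ⇒ 8c, clock 42
[5] DMA t5→B (2c) ∥ CU A:t4 (3c) ⇒ 3c, clock 45
[6] DMA t6→A (6c) ∥ CU B:t5 (6c) ⇒ 6c, clock 51
[7] DMA t7→B (2c) ∥ CU A:t6 (3c) ⇒ 3c, clock 54
[8] DMA t8→A (5c) ∥ CU B:t7 (8c) ⇒ 8c, clock 62
[9] DMA idle ∥ CU A:t8 (6c) ⇒ 6c, clock 68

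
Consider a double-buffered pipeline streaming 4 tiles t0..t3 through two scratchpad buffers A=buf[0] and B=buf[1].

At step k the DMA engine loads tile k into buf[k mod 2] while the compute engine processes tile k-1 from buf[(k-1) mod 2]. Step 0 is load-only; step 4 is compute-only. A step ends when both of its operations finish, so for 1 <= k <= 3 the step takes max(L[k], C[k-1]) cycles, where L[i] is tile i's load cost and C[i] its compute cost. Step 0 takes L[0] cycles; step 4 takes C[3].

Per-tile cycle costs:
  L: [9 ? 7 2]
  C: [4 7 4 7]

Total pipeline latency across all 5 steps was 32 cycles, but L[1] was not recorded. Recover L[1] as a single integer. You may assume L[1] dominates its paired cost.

L[1] = 5

step 0 | dur = L[0]=9 = 9
step 1 | dur = max(L[1]=?, C[0]=4) = L[1]  (unknown; binding)
step 2 | dur = max(L[2]=7, C[1]=7) = 7
step 3 | dur = max(L[3]=2, C[2]=4) = 4
step 4 | dur = C[3]=7 = 7
sum of known step durations = 27
dur[1] = total - known = 32 - 27 = 5
L[1] is the binding max in step 1, so L[1] = dur[1] = 5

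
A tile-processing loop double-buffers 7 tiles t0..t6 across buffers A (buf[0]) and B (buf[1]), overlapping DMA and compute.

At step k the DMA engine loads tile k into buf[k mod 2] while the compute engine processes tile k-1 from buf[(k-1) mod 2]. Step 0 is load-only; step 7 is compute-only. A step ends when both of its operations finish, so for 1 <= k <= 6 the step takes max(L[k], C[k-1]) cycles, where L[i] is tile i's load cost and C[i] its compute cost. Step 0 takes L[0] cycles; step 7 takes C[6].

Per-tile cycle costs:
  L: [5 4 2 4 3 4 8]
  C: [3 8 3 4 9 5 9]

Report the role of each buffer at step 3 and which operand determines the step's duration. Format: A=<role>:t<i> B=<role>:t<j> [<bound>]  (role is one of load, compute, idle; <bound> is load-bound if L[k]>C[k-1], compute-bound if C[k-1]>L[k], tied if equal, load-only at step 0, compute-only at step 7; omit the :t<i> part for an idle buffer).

step 0: L[0]=5 → dur=5, Σ=5 | A=load:t0 B=idle [load-only]
step 1: L[1]=4 C[0]=3 → dur=4, Σ=9 | A=compute:t0 B=load:t1 [load-bound]
step 2: L[2]=2 C[1]=8 → dur=8, Σ=17 | A=load:t2 B=compute:t1 [compute-bound]
step 3: L[3]=4 C[2]=3 → dur=4, Σ=21 | A=compute:t2 B=load:t3 [load-bound]
step 4: L[4]=3 C[3]=4 → dur=4, Σ=25 | A=load:t4 B=compute:t3 [compute-bound]
step 5: L[5]=4 C[4]=9 → dur=9, Σ=34 | A=compute:t4 B=load:t5 [compute-bound]
step 6: L[6]=8 C[5]=5 → dur=8, Σ=42 | A=load:t6 B=compute:t5 [load-bound]
step 7: C[6]=9 → dur=9, Σ=51 | A=compute:t6 B=idle [compute-only]

step 3: A=compute:t2 B=load:t3 [load-bound]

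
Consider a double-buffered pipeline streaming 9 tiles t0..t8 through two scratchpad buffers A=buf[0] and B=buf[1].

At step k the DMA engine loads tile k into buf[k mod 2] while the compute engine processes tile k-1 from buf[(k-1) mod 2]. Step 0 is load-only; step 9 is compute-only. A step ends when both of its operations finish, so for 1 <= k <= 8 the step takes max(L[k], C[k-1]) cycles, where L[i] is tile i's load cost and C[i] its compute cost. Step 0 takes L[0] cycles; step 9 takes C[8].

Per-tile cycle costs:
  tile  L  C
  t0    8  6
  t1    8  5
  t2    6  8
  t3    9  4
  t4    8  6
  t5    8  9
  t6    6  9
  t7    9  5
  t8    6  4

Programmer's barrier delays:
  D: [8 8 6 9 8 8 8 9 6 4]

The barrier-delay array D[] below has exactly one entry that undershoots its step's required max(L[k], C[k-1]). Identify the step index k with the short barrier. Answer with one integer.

hazard at step 6

step 0: need L[0]=8 = 8; D[0]=8 ok
step 1: need max(L[1]=8,C[0]=6) = 8; D[1]=8 ok
step 2: need max(L[2]=6,C[1]=5) = 6; D[2]=6 ok
step 3: need max(L[3]=9,C[2]=8) = 9; D[3]=9 ok
step 4: need max(L[4]=8,C[3]=4) = 8; D[4]=8 ok
step 5: need max(L[5]=8,C[4]=6) = 8; D[5]=8 ok
step 6: need max(L[6]=6,C[5]=9) = 9; D[6]=8 SHORT
step 7: need max(L[7]=9,C[6]=9) = 9; D[7]=9 ok
step 8: need max(L[8]=6,C[7]=5) = 6; D[8]=6 ok
step 9: need C[8]=4 = 4; D[9]=4 ok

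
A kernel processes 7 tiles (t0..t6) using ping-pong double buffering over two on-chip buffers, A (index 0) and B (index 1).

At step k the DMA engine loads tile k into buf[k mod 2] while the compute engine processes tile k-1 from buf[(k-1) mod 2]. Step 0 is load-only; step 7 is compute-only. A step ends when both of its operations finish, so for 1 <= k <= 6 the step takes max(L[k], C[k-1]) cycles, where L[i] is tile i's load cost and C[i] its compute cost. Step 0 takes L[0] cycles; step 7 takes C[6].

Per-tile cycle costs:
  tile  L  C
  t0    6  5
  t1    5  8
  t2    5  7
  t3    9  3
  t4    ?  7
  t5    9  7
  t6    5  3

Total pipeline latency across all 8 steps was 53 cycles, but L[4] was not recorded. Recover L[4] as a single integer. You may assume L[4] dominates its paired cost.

L[4] = 6

step 0: dur = L[0]=6 = 6
step 1: dur = max(L[1]=5, C[0]=5) = 5
step 2: dur = max(L[2]=5, C[1]=8) = 8
step 3: dur = max(L[3]=9, C[2]=7) = 9
step 4: dur = max(L[4]=?, C[3]=3) = L[4]  (unknown; binding)
step 5: dur = max(L[5]=9, C[4]=7) = 9
step 6: dur = max(L[6]=5, C[5]=7) = 7
step 7: dur = C[6]=3 = 3
sum of known step durations = 47
dur[4] = total - known = 53 - 47 = 6
L[4] is the binding max in step 4, so L[4] = dur[4] = 6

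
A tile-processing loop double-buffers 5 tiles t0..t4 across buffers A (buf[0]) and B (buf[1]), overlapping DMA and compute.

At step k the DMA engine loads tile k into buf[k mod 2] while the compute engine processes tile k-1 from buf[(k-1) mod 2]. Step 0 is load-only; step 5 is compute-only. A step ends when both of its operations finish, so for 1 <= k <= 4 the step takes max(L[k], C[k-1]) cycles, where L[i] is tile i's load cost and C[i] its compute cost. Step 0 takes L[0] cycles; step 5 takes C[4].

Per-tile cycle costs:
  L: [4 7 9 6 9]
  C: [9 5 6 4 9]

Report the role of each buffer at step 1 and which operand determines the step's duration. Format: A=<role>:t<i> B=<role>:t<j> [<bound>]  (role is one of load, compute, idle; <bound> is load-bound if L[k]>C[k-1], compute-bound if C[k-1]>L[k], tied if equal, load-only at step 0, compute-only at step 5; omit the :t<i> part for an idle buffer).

step 1: A=compute:t0 B=load:t1 [compute-bound]

step 0: L[0]=4 → dur=4, Σ=4 | A=load:t0 B=idle [load-only]
step 1: L[1]=7 C[0]=9 → dur=9, Σ=13 | A=compute:t0 B=load:t1 [compute-bound]
step 2: L[2]=9 C[1]=5 → dur=9, Σ=22 | A=load:t2 B=compute:t1 [load-bound]
step 3: L[3]=6 C[2]=6 → dur=6, Σ=28 | A=compute:t2 B=load:t3 [tied]
step 4: L[4]=9 C[3]=4 → dur=9, Σ=37 | A=load:t4 B=compute:t3 [load-bound]
step 5: C[4]=9 → dur=9, Σ=46 | A=compute:t4 B=idle [compute-only]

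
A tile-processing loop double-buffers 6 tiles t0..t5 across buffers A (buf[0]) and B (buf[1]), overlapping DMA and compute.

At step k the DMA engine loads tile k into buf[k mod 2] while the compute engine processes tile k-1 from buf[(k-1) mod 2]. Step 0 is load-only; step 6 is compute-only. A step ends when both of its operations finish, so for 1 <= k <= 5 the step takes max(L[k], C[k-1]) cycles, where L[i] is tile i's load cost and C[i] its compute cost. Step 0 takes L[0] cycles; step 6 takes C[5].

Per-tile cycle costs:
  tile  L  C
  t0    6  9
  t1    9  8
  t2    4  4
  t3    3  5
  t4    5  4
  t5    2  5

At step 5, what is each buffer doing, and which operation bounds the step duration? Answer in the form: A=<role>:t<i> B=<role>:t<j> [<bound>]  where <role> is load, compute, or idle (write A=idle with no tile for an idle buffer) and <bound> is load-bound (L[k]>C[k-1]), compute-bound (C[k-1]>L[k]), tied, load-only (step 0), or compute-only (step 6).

step 5: A=compute:t4 B=load:t5 [compute-bound]

step 0: L[0]=6 → dur=6, Σ=6 | A=load:t0 B=idle [load-only]
step 1: L[1]=9 C[0]=9 → dur=9, Σ=15 | A=compute:t0 B=load:t1 [tied]
step 2: L[2]=4 C[1]=8 → dur=8, Σ=23 | A=load:t2 B=compute:t1 [compute-bound]
step 3: L[3]=3 C[2]=4 → dur=4, Σ=27 | A=compute:t2 B=load:t3 [compute-bound]
step 4: L[4]=5 C[3]=5 → dur=5, Σ=32 | A=load:t4 B=compute:t3 [tied]
step 5: L[5]=2 C[4]=4 → dur=4, Σ=36 | A=compute:t4 B=load:t5 [compute-bound]
step 6: C[5]=5 → dur=5, Σ=41 | A=idle B=compute:t5 [compute-only]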